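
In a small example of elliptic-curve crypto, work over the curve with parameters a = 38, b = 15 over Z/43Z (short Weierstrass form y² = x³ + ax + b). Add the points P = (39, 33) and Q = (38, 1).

(39, 33) + (38, 1). λ = (1 - 33)/(38 - 39) ≡ 11/42 mod 43. 42⁻¹ ≡ 42 (mod 43) since 42·42 = 1764 ≡ 1, so λ ≡ 32.
  x = λ² - 39 - 38 = 1024 - 77 ≡ 1; y = λ·(39 - 1) - 33 ≡ 22. → (1, 22)

(1, 22)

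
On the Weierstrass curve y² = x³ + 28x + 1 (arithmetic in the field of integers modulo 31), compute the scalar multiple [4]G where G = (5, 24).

Double-and-add on 4 = (100)₂. Start with G = (5, 24) for the leading 1-bit.
double: tangent at (5, 24): λ = (3·5² + 28)/(2·24) ≡ 10/17. 17⁻¹ ≡ 11 (mod 31), so λ ≡ 10·11 ≡ 17.
  x = λ² - 5 - 5 = 289 - 10 ≡ 0; y = λ·(5 - 0) - 24 ≡ 30. → (0, 30)
double: tangent at (0, 30): λ = (3·0² + 28)/(2·30) ≡ 28/29. 29⁻¹ ≡ 15 (mod 31), so λ ≡ 28·15 ≡ 17.
  x = λ² - 0 - 0 = 289 - 0 ≡ 10; y = λ·(0 - 10) - 30 ≡ 17. → (10, 17)

(10, 17)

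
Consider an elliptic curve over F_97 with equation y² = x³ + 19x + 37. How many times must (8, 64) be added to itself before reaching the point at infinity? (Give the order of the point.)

2P: tangent at (8, 64): λ = (3·8² + 19)/(2·64) ≡ 17/31. 31⁻¹ ≡ 72 (mod 97), so λ ≡ 17·72 ≡ 60.
  x = λ² - 8 - 8 = 3600 - 16 ≡ 92; y = λ·(8 - 92) - 64 ≡ 37. → (92, 37)
3P: (92, 37) + (8, 64). λ = (64 - 37)/(8 - 92) ≡ 27/13 mod 97. 13⁻¹ ≡ 15 (mod 97) since 13·15 = 195 ≡ 1, so λ ≡ 17.
  x = λ² - 92 - 8 = 289 - 100 ≡ 92; y = λ·(92 - 92) - 37 ≡ 60. → (92, 60)
4P: (92, 60) + (8, 64). λ = (64 - 60)/(8 - 92) ≡ 4/13 mod 97. 13⁻¹ ≡ 15 (mod 97), so λ ≡ 60.
  x = λ² - 92 - 8 = 3600 - 100 ≡ 8; y = λ·(92 - 8) - 60 ≡ 33. → (8, 33)
5P: (8, 33) + (8, 64): same x and y₁ ≡ -y₂, so the sum is the point at infinity.
5P = the point at infinity, so the order is 5.

5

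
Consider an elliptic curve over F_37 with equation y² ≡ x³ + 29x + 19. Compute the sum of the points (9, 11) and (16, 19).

(9, 11) + (16, 19). λ = (19 - 11)/(16 - 9) ≡ 8/7 mod 37. 7⁻¹ ≡ 16 (mod 37), so λ ≡ 17.
  x = λ² - 9 - 16 = 289 - 25 ≡ 5; y = λ·(9 - 5) - 11 ≡ 20. → (5, 20)

(5, 20)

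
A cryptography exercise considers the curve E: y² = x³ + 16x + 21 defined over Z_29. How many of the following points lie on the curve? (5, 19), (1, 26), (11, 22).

(5, 19): 19² ≡ 13, rhs ≡ 23 → off.
(1, 26): 26² ≡ 9, rhs ≡ 9 → on.
(11, 22): 22² ≡ 20, rhs ≡ 20 → on.

2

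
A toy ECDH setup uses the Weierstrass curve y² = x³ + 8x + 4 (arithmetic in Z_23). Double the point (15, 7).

(22, 8)

tangent at (15, 7): λ = (3·15² + 8)/(2·7) ≡ 16/14. 14⁻¹ ≡ 5 (mod 23) since 14·5 = 70 ≡ 1, so λ ≡ 16·5 ≡ 11.
  x = λ² - 15 - 15 = 121 - 30 ≡ 22; y = λ·(15 - 22) - 7 ≡ 8. → (22, 8)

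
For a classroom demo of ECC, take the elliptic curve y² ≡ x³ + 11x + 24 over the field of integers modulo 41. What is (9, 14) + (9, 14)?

tangent at (9, 14): λ = (3·9² + 11)/(2·14) ≡ 8/28. 28⁻¹ ≡ 22 (mod 41), so λ ≡ 8·22 ≡ 12.
  x = λ² - 9 - 9 = 144 - 18 ≡ 3; y = λ·(9 - 3) - 14 ≡ 17. → (3, 17)

(3, 17)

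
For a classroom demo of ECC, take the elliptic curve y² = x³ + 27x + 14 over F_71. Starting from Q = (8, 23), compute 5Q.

(62, 6)

Double-and-add on 5 = (101)₂. Start with Q = (8, 23) for the leading 1-bit.
double: tangent at (8, 23): λ = (3·8² + 27)/(2·23) ≡ 6/46. 46⁻¹ ≡ 17 (mod 71), so λ ≡ 6·17 ≡ 31.
  x = λ² - 8 - 8 = 961 - 16 ≡ 22; y = λ·(8 - 22) - 23 ≡ 40. → (22, 40)
double: tangent at (22, 40): λ = (3·22² + 27)/(2·40) ≡ 59/9. 9⁻¹ ≡ 8 (mod 71) since 9·8 = 72 ≡ 1, so λ ≡ 59·8 ≡ 46.
  x = λ² - 22 - 22 = 2116 - 44 ≡ 13; y = λ·(22 - 13) - 40 ≡ 19. → (13, 19)
add Q: (13, 19) + (8, 23). λ = (23 - 19)/(8 - 13) ≡ 4/66 mod 71. 66⁻¹ ≡ 14 (mod 71), so λ ≡ 56.
  x = λ² - 13 - 8 = 3136 - 21 ≡ 62; y = λ·(13 - 62) - 19 ≡ 6. → (62, 6)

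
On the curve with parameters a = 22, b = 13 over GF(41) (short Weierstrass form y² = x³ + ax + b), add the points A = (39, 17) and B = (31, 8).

(28, 21)

(39, 17) + (31, 8). λ = (8 - 17)/(31 - 39) ≡ 32/33 mod 41. 33⁻¹ ≡ 5 (mod 41), so λ ≡ 37.
  x = λ² - 39 - 31 = 1369 - 70 ≡ 28; y = λ·(39 - 28) - 17 ≡ 21. → (28, 21)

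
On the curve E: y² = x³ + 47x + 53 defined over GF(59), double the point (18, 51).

tangent at (18, 51): λ = (3·18² + 47)/(2·51) ≡ 16/43. 43⁻¹ ≡ 11 (mod 59) since 43·11 = 473 ≡ 1, so λ ≡ 16·11 ≡ 58.
  x = λ² - 18 - 18 = 3364 - 36 ≡ 24; y = λ·(18 - 24) - 51 ≡ 14. → (24, 14)

(24, 14)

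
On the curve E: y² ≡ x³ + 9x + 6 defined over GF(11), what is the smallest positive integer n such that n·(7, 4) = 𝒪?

10

2P: tangent at (7, 4): λ = (3·7² + 9)/(2·4) ≡ 2/8. 8⁻¹ ≡ 7 (mod 11), so λ ≡ 2·7 ≡ 3.
  x = λ² - 7 - 7 = 9 - 14 ≡ 6; y = λ·(7 - 6) - 4 ≡ 10. → (6, 10)
3P: (6, 10) + (7, 4). λ = (4 - 10)/(7 - 6) ≡ 5/1 mod 11. 1⁻¹ ≡ 1 (mod 11), so λ ≡ 5.
  x = λ² - 6 - 7 = 25 - 13 ≡ 1; y = λ·(6 - 1) - 10 ≡ 4. → (1, 4)
4P: (1, 4) + (7, 4). λ = (4 - 4)/(7 - 1) ≡ 0/6 mod 11. 6⁻¹ ≡ 2 (mod 11), so λ ≡ 0.
  x = λ² - 1 - 7 = 0 - 8 ≡ 3; y = λ·(1 - 3) - 4 ≡ 7. → (3, 7)
5P: (3, 7) + (7, 4). λ = (4 - 7)/(7 - 3) ≡ 8/4 mod 11. 4⁻¹ ≡ 3 (mod 11), so λ ≡ 2.
  x = λ² - 3 - 7 = 4 - 10 ≡ 5; y = λ·(3 - 5) - 7 ≡ 0. → (5, 0)
6P: (5, 0) + (7, 4). λ = (4 - 0)/(7 - 5) ≡ 4/2 mod 11. 2⁻¹ ≡ 6 (mod 11), so λ ≡ 2.
  x = λ² - 5 - 7 = 4 - 12 ≡ 3; y = λ·(5 - 3) - 0 ≡ 4. → (3, 4)
7P: (3, 4) + (7, 4). λ = (4 - 4)/(7 - 3) ≡ 0/4 mod 11. 4⁻¹ ≡ 3 (mod 11), so λ ≡ 0.
  x = λ² - 3 - 7 = 0 - 10 ≡ 1; y = λ·(3 - 1) - 4 ≡ 7. → (1, 7)
8P: (1, 7) + (7, 4). λ = (4 - 7)/(7 - 1) ≡ 8/6 mod 11. 6⁻¹ ≡ 2 (mod 11), so λ ≡ 5.
  x = λ² - 1 - 7 = 25 - 8 ≡ 6; y = λ·(1 - 6) - 7 ≡ 1. → (6, 1)
9P: (6, 1) + (7, 4). λ = (4 - 1)/(7 - 6) ≡ 3/1 mod 11. 1⁻¹ ≡ 1 (mod 11), so λ ≡ 3.
  x = λ² - 6 - 7 = 9 - 13 ≡ 7; y = λ·(6 - 7) - 1 ≡ 7. → (7, 7)
10P: (7, 7) + (7, 4): same x and y₁ ≡ -y₂, so the sum is 𝒪.
10P = 𝒪, so the order is 10.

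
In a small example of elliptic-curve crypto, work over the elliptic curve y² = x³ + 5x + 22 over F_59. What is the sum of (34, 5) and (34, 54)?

O

The two points share x = 34 and their y-coordinates satisfy 5 + 54 ≡ 0 (mod 59), so they are inverses. Their sum is the point at infinity.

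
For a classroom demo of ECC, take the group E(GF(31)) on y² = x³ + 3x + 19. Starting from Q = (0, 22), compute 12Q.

Double-and-add on 12 = (1100)₂. Start with Q = (0, 22) for the leading 1-bit.
double: tangent at (0, 22): λ = (3·0² + 3)/(2·22) ≡ 3/13. 13⁻¹ ≡ 12 (mod 31), so λ ≡ 3·12 ≡ 5.
  x = λ² - 0 - 0 = 25 - 0 ≡ 25; y = λ·(0 - 25) - 22 ≡ 8. → (25, 8)
add Q: (25, 8) + (0, 22). λ = (22 - 8)/(0 - 25) ≡ 14/6 mod 31. 6⁻¹ ≡ 26 (mod 31), so λ ≡ 23.
  x = λ² - 25 - 0 = 529 - 25 ≡ 8; y = λ·(25 - 8) - 8 ≡ 11. → (8, 11)
double: tangent at (8, 11): λ = (3·8² + 3)/(2·11) ≡ 9/22. 22⁻¹ ≡ 24 (mod 31), so λ ≡ 9·24 ≡ 30.
  x = λ² - 8 - 8 = 900 - 16 ≡ 16; y = λ·(8 - 16) - 11 ≡ 28. → (16, 28)
double: tangent at (16, 28): λ = (3·16² + 3)/(2·28) ≡ 27/25. 25⁻¹ ≡ 5 (mod 31) since 25·5 = 125 ≡ 1, so λ ≡ 27·5 ≡ 11.
  x = λ² - 16 - 16 = 121 - 32 ≡ 27; y = λ·(16 - 27) - 28 ≡ 6. → (27, 6)

(27, 6)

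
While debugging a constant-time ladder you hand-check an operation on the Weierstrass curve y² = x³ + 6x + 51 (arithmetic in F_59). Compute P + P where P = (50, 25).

tangent at (50, 25): λ = (3·50² + 6)/(2·25) ≡ 13/50. 50⁻¹ ≡ 13 (mod 59) since 50·13 = 650 ≡ 1, so λ ≡ 13·13 ≡ 51.
  x = λ² - 50 - 50 = 2601 - 100 ≡ 23; y = λ·(50 - 23) - 25 ≡ 54. → (23, 54)

(23, 54)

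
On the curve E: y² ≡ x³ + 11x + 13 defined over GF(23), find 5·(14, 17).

(22, 1)

Write P = (14, 17).
Repeated addition: build up to 5P.
2P: tangent at (14, 17): λ = (3·14² + 11)/(2·17) ≡ 1/11. 11⁻¹ ≡ 21 (mod 23), so λ ≡ 1·21 ≡ 21.
  x = λ² - 14 - 14 = 441 - 28 ≡ 22; y = λ·(14 - 22) - 17 ≡ 22. → (22, 22)
3P: (22, 22) + (14, 17). λ = (17 - 22)/(14 - 22) ≡ 18/15 mod 23. 15⁻¹ ≡ 20 (mod 23) since 15·20 = 300 ≡ 1, so λ ≡ 15.
  x = λ² - 22 - 14 = 225 - 36 ≡ 5; y = λ·(22 - 5) - 22 ≡ 3. → (5, 3)
4P: (5, 3) + (14, 17). λ = (17 - 3)/(14 - 5) ≡ 14/9 mod 23. 9⁻¹ ≡ 18 (mod 23), so λ ≡ 22.
  x = λ² - 5 - 14 = 484 - 19 ≡ 5; y = λ·(5 - 5) - 3 ≡ 20. → (5, 20)
5P: (5, 20) + (14, 17). λ = (17 - 20)/(14 - 5) ≡ 20/9 mod 23. 9⁻¹ ≡ 18 (mod 23) since 9·18 = 162 ≡ 1, so λ ≡ 15.
  x = λ² - 5 - 14 = 225 - 19 ≡ 22; y = λ·(5 - 22) - 20 ≡ 1. → (22, 1)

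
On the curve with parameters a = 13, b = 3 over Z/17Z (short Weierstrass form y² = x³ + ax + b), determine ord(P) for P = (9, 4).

2P: tangent at (9, 4): λ = (3·9² + 13)/(2·4) ≡ 1/8. 8⁻¹ ≡ 15 (mod 17) since 8·15 = 120 ≡ 1, so λ ≡ 1·15 ≡ 15.
  x = λ² - 9 - 9 = 225 - 18 ≡ 3; y = λ·(9 - 3) - 4 ≡ 1. → (3, 1)
3P: (3, 1) + (9, 4). λ = (4 - 1)/(9 - 3) ≡ 3/6 mod 17. 6⁻¹ ≡ 3 (mod 17), so λ ≡ 9.
  x = λ² - 3 - 9 = 81 - 12 ≡ 1; y = λ·(3 - 1) - 1 ≡ 0. → (1, 0)
4P: (1, 0) + (9, 4). λ = (4 - 0)/(9 - 1) ≡ 4/8 mod 17. 8⁻¹ ≡ 15 (mod 17), so λ ≡ 9.
  x = λ² - 1 - 9 = 81 - 10 ≡ 3; y = λ·(1 - 3) - 0 ≡ 16. → (3, 16)
5P: (3, 16) + (9, 4). λ = (4 - 16)/(9 - 3) ≡ 5/6 mod 17. 6⁻¹ ≡ 3 (mod 17), so λ ≡ 15.
  x = λ² - 3 - 9 = 225 - 12 ≡ 9; y = λ·(3 - 9) - 16 ≡ 13. → (9, 13)
6P: (9, 13) + (9, 4): same x and y₁ ≡ -y₂, so the sum is ∞.
6P = ∞, so the order is 6.

6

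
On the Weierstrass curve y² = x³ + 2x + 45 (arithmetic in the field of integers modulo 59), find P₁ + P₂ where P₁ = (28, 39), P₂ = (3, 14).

(28, 39) + (3, 14). λ = (14 - 39)/(3 - 28) ≡ 34/34 mod 59. 34⁻¹ ≡ 33 (mod 59), so λ ≡ 1.
  x = λ² - 28 - 3 = 1 - 31 ≡ 29; y = λ·(28 - 29) - 39 ≡ 19. → (29, 19)

(29, 19)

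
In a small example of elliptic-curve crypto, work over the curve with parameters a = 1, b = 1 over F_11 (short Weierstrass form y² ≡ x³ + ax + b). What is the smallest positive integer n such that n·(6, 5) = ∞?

7

2P: tangent at (6, 5): λ = (3·6² + 1)/(2·5) ≡ 10/10. 10⁻¹ ≡ 10 (mod 11), so λ ≡ 10·10 ≡ 1.
  x = λ² - 6 - 6 = 1 - 12 ≡ 0; y = λ·(6 - 0) - 5 ≡ 1. → (0, 1)
3P: (0, 1) + (6, 5). λ = (5 - 1)/(6 - 0) ≡ 4/6 mod 11. 6⁻¹ ≡ 2 (mod 11) since 6·2 = 12 ≡ 1, so λ ≡ 8.
  x = λ² - 0 - 6 = 64 - 6 ≡ 3; y = λ·(0 - 3) - 1 ≡ 8. → (3, 8)
4P: (3, 8) + (6, 5). λ = (5 - 8)/(6 - 3) ≡ 8/3 mod 11. 3⁻¹ ≡ 4 (mod 11) since 3·4 = 12 ≡ 1, so λ ≡ 10.
  x = λ² - 3 - 6 = 100 - 9 ≡ 3; y = λ·(3 - 3) - 8 ≡ 3. → (3, 3)
5P: (3, 3) + (6, 5). λ = (5 - 3)/(6 - 3) ≡ 2/3 mod 11. 3⁻¹ ≡ 4 (mod 11), so λ ≡ 8.
  x = λ² - 3 - 6 = 64 - 9 ≡ 0; y = λ·(3 - 0) - 3 ≡ 10. → (0, 10)
6P: (0, 10) + (6, 5). λ = (5 - 10)/(6 - 0) ≡ 6/6 mod 11. 6⁻¹ ≡ 2 (mod 11), so λ ≡ 1.
  x = λ² - 0 - 6 = 1 - 6 ≡ 6; y = λ·(0 - 6) - 10 ≡ 6. → (6, 6)
7P: (6, 6) + (6, 5): same x and y₁ ≡ -y₂, so the sum is ∞.
7P = ∞, so the order is 7.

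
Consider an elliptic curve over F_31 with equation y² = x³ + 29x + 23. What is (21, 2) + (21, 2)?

tangent at (21, 2): λ = (3·21² + 29)/(2·2) ≡ 19/4. 4⁻¹ ≡ 8 (mod 31), so λ ≡ 19·8 ≡ 28.
  x = λ² - 21 - 21 = 784 - 42 ≡ 29; y = λ·(21 - 29) - 2 ≡ 22. → (29, 22)

(29, 22)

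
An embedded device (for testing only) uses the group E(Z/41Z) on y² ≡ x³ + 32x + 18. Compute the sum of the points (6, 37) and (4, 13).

(11, 26)

(6, 37) + (4, 13). λ = (13 - 37)/(4 - 6) ≡ 17/39 mod 41. 39⁻¹ ≡ 20 (mod 41) since 39·20 = 780 ≡ 1, so λ ≡ 12.
  x = λ² - 6 - 4 = 144 - 10 ≡ 11; y = λ·(6 - 11) - 37 ≡ 26. → (11, 26)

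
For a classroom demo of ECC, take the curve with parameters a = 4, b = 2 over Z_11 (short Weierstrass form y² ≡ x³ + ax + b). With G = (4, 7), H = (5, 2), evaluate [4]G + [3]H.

First 4G:
Repeated addition: build up to 4G.
2G: tangent at (4, 7): λ = (3·4² + 4)/(2·7) ≡ 8/3. 3⁻¹ ≡ 4 (mod 11), so λ ≡ 8·4 ≡ 10.
  x = λ² - 4 - 4 = 100 - 8 ≡ 4; y = λ·(4 - 4) - 7 ≡ 4. → (4, 4)
3G: (4, 4) + (4, 7): same x and y₁ ≡ -y₂, so the sum is 𝒪.
4G: 𝒪 + (4, 7) = (4, 7) (identity).
4G = (4, 7).
Next 3H:
Repeated addition: build up to 3H.
2H: tangent at (5, 2): λ = (3·5² + 4)/(2·2) ≡ 2/4. 4⁻¹ ≡ 3 (mod 11), so λ ≡ 2·3 ≡ 6.
  x = λ² - 5 - 5 = 36 - 10 ≡ 4; y = λ·(5 - 4) - 2 ≡ 4. → (4, 4)
3H: (4, 4) + (5, 2). λ = (2 - 4)/(5 - 4) ≡ 9/1 mod 11. 1⁻¹ ≡ 1 (mod 11) since 1·1 = 1 ≡ 1, so λ ≡ 9.
  x = λ² - 4 - 5 = 81 - 9 ≡ 6; y = λ·(4 - 6) - 4 ≡ 0. → (6, 0)
3H = (6, 0).
Finally 4G + 3H:
(4, 7) + (6, 0). λ = (0 - 7)/(6 - 4) ≡ 4/2 mod 11. 2⁻¹ ≡ 6 (mod 11), so λ ≡ 2.
  x = λ² - 4 - 6 = 4 - 10 ≡ 5; y = λ·(4 - 5) - 7 ≡ 2. → (5, 2)

(5, 2)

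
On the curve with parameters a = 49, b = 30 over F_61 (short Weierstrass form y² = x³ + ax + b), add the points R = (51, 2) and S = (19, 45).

(51, 2) + (19, 45). λ = (45 - 2)/(19 - 51) ≡ 43/29 mod 61. 29⁻¹ ≡ 40 (mod 61) since 29·40 = 1160 ≡ 1, so λ ≡ 12.
  x = λ² - 51 - 19 = 144 - 70 ≡ 13; y = λ·(51 - 13) - 2 ≡ 27. → (13, 27)

(13, 27)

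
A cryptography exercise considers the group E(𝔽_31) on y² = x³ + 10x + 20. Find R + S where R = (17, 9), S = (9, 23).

(17, 9) + (9, 23). λ = (23 - 9)/(9 - 17) ≡ 14/23 mod 31. 23⁻¹ ≡ 27 (mod 31) since 23·27 = 621 ≡ 1, so λ ≡ 6.
  x = λ² - 17 - 9 = 36 - 26 ≡ 10; y = λ·(17 - 10) - 9 ≡ 2. → (10, 2)

(10, 2)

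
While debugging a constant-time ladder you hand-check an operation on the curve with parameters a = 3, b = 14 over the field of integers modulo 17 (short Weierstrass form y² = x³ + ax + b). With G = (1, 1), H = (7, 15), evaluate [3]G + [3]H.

First 3G:
Repeated addition: build up to 3G.
2G: tangent at (1, 1): λ = (3·1² + 3)/(2·1) ≡ 6/2. 2⁻¹ ≡ 9 (mod 17), so λ ≡ 6·9 ≡ 3.
  x = λ² - 1 - 1 = 9 - 2 ≡ 7; y = λ·(1 - 7) - 1 ≡ 15. → (7, 15)
3G: (7, 15) + (1, 1). λ = (1 - 15)/(1 - 7) ≡ 3/11 mod 17. 11⁻¹ ≡ 14 (mod 17), so λ ≡ 8.
  x = λ² - 7 - 1 = 64 - 8 ≡ 5; y = λ·(7 - 5) - 15 ≡ 1. → (5, 1)
3G = (5, 1).
Next 3H:
Repeated addition: build up to 3H.
2H: tangent at (7, 15): λ = (3·7² + 3)/(2·15) ≡ 14/13. 13⁻¹ ≡ 4 (mod 17) since 13·4 = 52 ≡ 1, so λ ≡ 14·4 ≡ 5.
  x = λ² - 7 - 7 = 25 - 14 ≡ 11; y = λ·(7 - 11) - 15 ≡ 16. → (11, 16)
3H: (11, 16) + (7, 15). λ = (15 - 16)/(7 - 11) ≡ 16/13 mod 17. 13⁻¹ ≡ 4 (mod 17), so λ ≡ 13.
  x = λ² - 11 - 7 = 169 - 18 ≡ 15; y = λ·(11 - 15) - 16 ≡ 0. → (15, 0)
3H = (15, 0).
Finally 3G + 3H:
(5, 1) + (15, 0). λ = (0 - 1)/(15 - 5) ≡ 16/10 mod 17. 10⁻¹ ≡ 12 (mod 17) since 10·12 = 120 ≡ 1, so λ ≡ 5.
  x = λ² - 5 - 15 = 25 - 20 ≡ 5; y = λ·(5 - 5) - 1 ≡ 16. → (5, 16)

(5, 16)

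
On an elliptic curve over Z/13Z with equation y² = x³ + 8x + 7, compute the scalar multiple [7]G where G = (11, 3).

Double-and-add on 7 = (111)₂. Start with G = (11, 3) for the leading 1-bit.
double: tangent at (11, 3): λ = (3·11² + 8)/(2·3) ≡ 7/6. 6⁻¹ ≡ 11 (mod 13), so λ ≡ 7·11 ≡ 12.
  x = λ² - 11 - 11 = 144 - 22 ≡ 5; y = λ·(11 - 5) - 3 ≡ 4. → (5, 4)
add G: (5, 4) + (11, 3). λ = (3 - 4)/(11 - 5) ≡ 12/6 mod 13. 6⁻¹ ≡ 11 (mod 13), so λ ≡ 2.
  x = λ² - 5 - 11 = 4 - 16 ≡ 1; y = λ·(5 - 1) - 4 ≡ 4. → (1, 4)
double: tangent at (1, 4): λ = (3·1² + 8)/(2·4) ≡ 11/8. 8⁻¹ ≡ 5 (mod 13), so λ ≡ 11·5 ≡ 3.
  x = λ² - 1 - 1 = 9 - 2 ≡ 7; y = λ·(1 - 7) - 4 ≡ 4. → (7, 4)
add G: (7, 4) + (11, 3). λ = (3 - 4)/(11 - 7) ≡ 12/4 mod 13. 4⁻¹ ≡ 10 (mod 13), so λ ≡ 3.
  x = λ² - 7 - 11 = 9 - 18 ≡ 4; y = λ·(7 - 4) - 4 ≡ 5. → (4, 5)

(4, 5)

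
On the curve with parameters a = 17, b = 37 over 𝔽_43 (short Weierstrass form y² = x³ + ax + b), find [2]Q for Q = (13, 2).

(21, 25)

tangent at (13, 2): λ = (3·13² + 17)/(2·2) ≡ 8/4. 4⁻¹ ≡ 11 (mod 43) since 4·11 = 44 ≡ 1, so λ ≡ 8·11 ≡ 2.
  x = λ² - 13 - 13 = 4 - 26 ≡ 21; y = λ·(13 - 21) - 2 ≡ 25. → (21, 25)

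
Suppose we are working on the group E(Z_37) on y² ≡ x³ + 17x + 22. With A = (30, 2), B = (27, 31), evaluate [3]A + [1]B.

(27, 31)

First 3A:
Repeated addition: build up to 3A.
2A: tangent at (30, 2): λ = (3·30² + 17)/(2·2) ≡ 16/4. 4⁻¹ ≡ 28 (mod 37) since 4·28 = 112 ≡ 1, so λ ≡ 16·28 ≡ 4.
  x = λ² - 30 - 30 = 16 - 60 ≡ 30; y = λ·(30 - 30) - 2 ≡ 35. → (30, 35)
3A: (30, 35) + (30, 2): same x and y₁ ≡ -y₂, so the sum is ∞.
3A = ∞.
Finally 3A + B:
∞ + (27, 31) = (27, 31) (identity).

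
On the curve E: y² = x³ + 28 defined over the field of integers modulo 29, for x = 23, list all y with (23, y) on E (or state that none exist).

none

x³ + 0x + 28 = 12195 ≡ 15 (mod 29).
15 is a non-residue mod 29; no y exists.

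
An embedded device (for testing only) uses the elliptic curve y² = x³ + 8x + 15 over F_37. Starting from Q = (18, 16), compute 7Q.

Repeated addition: build up to 7Q.
2Q: tangent at (18, 16): λ = (3·18² + 8)/(2·16) ≡ 18/32. 32⁻¹ ≡ 22 (mod 37), so λ ≡ 18·22 ≡ 26.
  x = λ² - 18 - 18 = 676 - 36 ≡ 11; y = λ·(18 - 11) - 16 ≡ 18. → (11, 18)
3Q: (11, 18) + (18, 16). λ = (16 - 18)/(18 - 11) ≡ 35/7 mod 37. 7⁻¹ ≡ 16 (mod 37) since 7·16 = 112 ≡ 1, so λ ≡ 5.
  x = λ² - 11 - 18 = 25 - 29 ≡ 33; y = λ·(11 - 33) - 18 ≡ 20. → (33, 20)
4Q: (33, 20) + (18, 16). λ = (16 - 20)/(18 - 33) ≡ 33/22 mod 37. 22⁻¹ ≡ 32 (mod 37), so λ ≡ 20.
  x = λ² - 33 - 18 = 400 - 51 ≡ 16; y = λ·(33 - 16) - 20 ≡ 24. → (16, 24)
5Q: (16, 24) + (18, 16). λ = (16 - 24)/(18 - 16) ≡ 29/2 mod 37. 2⁻¹ ≡ 19 (mod 37), so λ ≡ 33.
  x = λ² - 16 - 18 = 1089 - 34 ≡ 19; y = λ·(16 - 19) - 24 ≡ 25. → (19, 25)
6Q: (19, 25) + (18, 16). λ = (16 - 25)/(18 - 19) ≡ 28/36 mod 37. 36⁻¹ ≡ 36 (mod 37), so λ ≡ 9.
  x = λ² - 19 - 18 = 81 - 37 ≡ 7; y = λ·(19 - 7) - 25 ≡ 9. → (7, 9)
7Q: (7, 9) + (18, 16). λ = (16 - 9)/(18 - 7) ≡ 7/11 mod 37. 11⁻¹ ≡ 27 (mod 37) since 11·27 = 297 ≡ 1, so λ ≡ 4.
  x = λ² - 7 - 18 = 16 - 25 ≡ 28; y = λ·(7 - 28) - 9 ≡ 18. → (28, 18)

(28, 18)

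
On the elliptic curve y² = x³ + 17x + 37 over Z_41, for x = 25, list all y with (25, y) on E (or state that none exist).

none

x³ + 17x + 37 = 16087 ≡ 15 (mod 41).
15 is a non-residue mod 41; no y exists.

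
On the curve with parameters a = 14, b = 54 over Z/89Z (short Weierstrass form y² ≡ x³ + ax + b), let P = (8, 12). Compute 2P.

(62, 14)

tangent at (8, 12): λ = (3·8² + 14)/(2·12) ≡ 28/24. 24⁻¹ ≡ 26 (mod 89) since 24·26 = 624 ≡ 1, so λ ≡ 28·26 ≡ 16.
  x = λ² - 8 - 8 = 256 - 16 ≡ 62; y = λ·(8 - 62) - 12 ≡ 14. → (62, 14)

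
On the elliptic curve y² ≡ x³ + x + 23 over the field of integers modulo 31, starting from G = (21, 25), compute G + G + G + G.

(6, 11)

Repeated addition: build up to 4G.
2G: tangent at (21, 25): λ = (3·21² + 1)/(2·25) ≡ 22/19. 19⁻¹ ≡ 18 (mod 31) since 19·18 = 342 ≡ 1, so λ ≡ 22·18 ≡ 24.
  x = λ² - 21 - 21 = 576 - 42 ≡ 7; y = λ·(21 - 7) - 25 ≡ 1. → (7, 1)
3G: (7, 1) + (21, 25). λ = (25 - 1)/(21 - 7) ≡ 24/14 mod 31. 14⁻¹ ≡ 20 (mod 31) since 14·20 = 280 ≡ 1, so λ ≡ 15.
  x = λ² - 7 - 21 = 225 - 28 ≡ 11; y = λ·(7 - 11) - 1 ≡ 1. → (11, 1)
4G: (11, 1) + (21, 25). λ = (25 - 1)/(21 - 11) ≡ 24/10 mod 31. 10⁻¹ ≡ 28 (mod 31), so λ ≡ 21.
  x = λ² - 11 - 21 = 441 - 32 ≡ 6; y = λ·(11 - 6) - 1 ≡ 11. → (6, 11)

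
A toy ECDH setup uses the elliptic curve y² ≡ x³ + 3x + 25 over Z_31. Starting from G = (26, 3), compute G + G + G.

(19, 20)

Repeated addition: build up to 3G.
2G: tangent at (26, 3): λ = (3·26² + 3)/(2·3) ≡ 16/6. 6⁻¹ ≡ 26 (mod 31), so λ ≡ 16·26 ≡ 13.
  x = λ² - 26 - 26 = 169 - 52 ≡ 24; y = λ·(26 - 24) - 3 ≡ 23. → (24, 23)
3G: (24, 23) + (26, 3). λ = (3 - 23)/(26 - 24) ≡ 11/2 mod 31. 2⁻¹ ≡ 16 (mod 31) since 2·16 = 32 ≡ 1, so λ ≡ 21.
  x = λ² - 24 - 26 = 441 - 50 ≡ 19; y = λ·(24 - 19) - 23 ≡ 20. → (19, 20)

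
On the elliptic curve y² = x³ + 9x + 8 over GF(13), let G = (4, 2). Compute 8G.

(4, 11)

Repeated addition: build up to 8G.
2G: tangent at (4, 2): λ = (3·4² + 9)/(2·2) ≡ 5/4. 4⁻¹ ≡ 10 (mod 13) since 4·10 = 40 ≡ 1, so λ ≡ 5·10 ≡ 11.
  x = λ² - 4 - 4 = 121 - 8 ≡ 9; y = λ·(4 - 9) - 2 ≡ 8. → (9, 8)
3G: (9, 8) + (4, 2). λ = (2 - 8)/(4 - 9) ≡ 7/8 mod 13. 8⁻¹ ≡ 5 (mod 13), so λ ≡ 9.
  x = λ² - 9 - 4 = 81 - 13 ≡ 3; y = λ·(9 - 3) - 8 ≡ 7. → (3, 7)
4G: (3, 7) + (4, 2). λ = (2 - 7)/(4 - 3) ≡ 8/1 mod 13. 1⁻¹ ≡ 1 (mod 13), so λ ≡ 8.
  x = λ² - 3 - 4 = 64 - 7 ≡ 5; y = λ·(3 - 5) - 7 ≡ 3. → (5, 3)
5G: (5, 3) + (4, 2). λ = (2 - 3)/(4 - 5) ≡ 12/12 mod 13. 12⁻¹ ≡ 12 (mod 13) since 12·12 = 144 ≡ 1, so λ ≡ 1.
  x = λ² - 5 - 4 = 1 - 9 ≡ 5; y = λ·(5 - 5) - 3 ≡ 10. → (5, 10)
6G: (5, 10) + (4, 2). λ = (2 - 10)/(4 - 5) ≡ 5/12 mod 13. 12⁻¹ ≡ 12 (mod 13), so λ ≡ 8.
  x = λ² - 5 - 4 = 64 - 9 ≡ 3; y = λ·(5 - 3) - 10 ≡ 6. → (3, 6)
7G: (3, 6) + (4, 2). λ = (2 - 6)/(4 - 3) ≡ 9/1 mod 13. 1⁻¹ ≡ 1 (mod 13) since 1·1 = 1 ≡ 1, so λ ≡ 9.
  x = λ² - 3 - 4 = 81 - 7 ≡ 9; y = λ·(3 - 9) - 6 ≡ 5. → (9, 5)
8G: (9, 5) + (4, 2). λ = (2 - 5)/(4 - 9) ≡ 10/8 mod 13. 8⁻¹ ≡ 5 (mod 13) since 8·5 = 40 ≡ 1, so λ ≡ 11.
  x = λ² - 9 - 4 = 121 - 13 ≡ 4; y = λ·(9 - 4) - 5 ≡ 11. → (4, 11)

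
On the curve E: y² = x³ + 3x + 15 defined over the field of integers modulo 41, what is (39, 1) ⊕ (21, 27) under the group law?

(39, 1) + (21, 27). λ = (27 - 1)/(21 - 39) ≡ 26/23 mod 41. 23⁻¹ ≡ 25 (mod 41) since 23·25 = 575 ≡ 1, so λ ≡ 35.
  x = λ² - 39 - 21 = 1225 - 60 ≡ 17; y = λ·(39 - 17) - 1 ≡ 31. → (17, 31)

(17, 31)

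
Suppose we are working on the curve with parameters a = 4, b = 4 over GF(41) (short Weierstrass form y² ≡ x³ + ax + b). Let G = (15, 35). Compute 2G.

(3, 24)

tangent at (15, 35): λ = (3·15² + 4)/(2·35) ≡ 23/29. 29⁻¹ ≡ 17 (mod 41) since 29·17 = 493 ≡ 1, so λ ≡ 23·17 ≡ 22.
  x = λ² - 15 - 15 = 484 - 30 ≡ 3; y = λ·(15 - 3) - 35 ≡ 24. → (3, 24)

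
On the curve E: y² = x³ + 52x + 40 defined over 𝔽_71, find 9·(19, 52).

Write P = (19, 52).
Double-and-add on 9 = (1001)₂. Start with P = (19, 52) for the leading 1-bit.
double: tangent at (19, 52): λ = (3·19² + 52)/(2·52) ≡ 70/33. 33⁻¹ ≡ 28 (mod 71) since 33·28 = 924 ≡ 1, so λ ≡ 70·28 ≡ 43.
  x = λ² - 19 - 19 = 1849 - 38 ≡ 36; y = λ·(19 - 36) - 52 ≡ 69. → (36, 69)
double: tangent at (36, 69): λ = (3·36² + 52)/(2·69) ≡ 35/67. 67⁻¹ ≡ 53 (mod 71) since 67·53 = 3551 ≡ 1, so λ ≡ 35·53 ≡ 9.
  x = λ² - 36 - 36 = 81 - 72 ≡ 9; y = λ·(36 - 9) - 69 ≡ 32. → (9, 32)
double: tangent at (9, 32): λ = (3·9² + 52)/(2·32) ≡ 11/64. 64⁻¹ ≡ 10 (mod 71), so λ ≡ 11·10 ≡ 39.
  x = λ² - 9 - 9 = 1521 - 18 ≡ 12; y = λ·(9 - 12) - 32 ≡ 64. → (12, 64)
add P: (12, 64) + (19, 52). λ = (52 - 64)/(19 - 12) ≡ 59/7 mod 71. 7⁻¹ ≡ 61 (mod 71), so λ ≡ 49.
  x = λ² - 12 - 19 = 2401 - 31 ≡ 27; y = λ·(12 - 27) - 64 ≡ 53. → (27, 53)

(27, 53)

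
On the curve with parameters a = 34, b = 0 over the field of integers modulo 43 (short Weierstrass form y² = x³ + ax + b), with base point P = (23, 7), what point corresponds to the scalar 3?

Repeated addition: build up to 3P.
2P: tangent at (23, 7): λ = (3·23² + 34)/(2·7) ≡ 30/14. 14⁻¹ ≡ 40 (mod 43), so λ ≡ 30·40 ≡ 39.
  x = λ² - 23 - 23 = 1521 - 46 ≡ 13; y = λ·(23 - 13) - 7 ≡ 39. → (13, 39)
3P: (13, 39) + (23, 7). λ = (7 - 39)/(23 - 13) ≡ 11/10 mod 43. 10⁻¹ ≡ 13 (mod 43) since 10·13 = 130 ≡ 1, so λ ≡ 14.
  x = λ² - 13 - 23 = 196 - 36 ≡ 31; y = λ·(13 - 31) - 39 ≡ 10. → (31, 10)

(31, 10)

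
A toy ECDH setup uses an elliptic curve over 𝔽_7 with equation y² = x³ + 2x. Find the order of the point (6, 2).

2P: tangent at (6, 2): λ = (3·6² + 2)/(2·2) ≡ 5/4. 4⁻¹ ≡ 2 (mod 7), so λ ≡ 5·2 ≡ 3.
  x = λ² - 6 - 6 = 9 - 12 ≡ 4; y = λ·(6 - 4) - 2 ≡ 4. → (4, 4)
3P: (4, 4) + (6, 2). λ = (2 - 4)/(6 - 4) ≡ 5/2 mod 7. 2⁻¹ ≡ 4 (mod 7), so λ ≡ 6.
  x = λ² - 4 - 6 = 36 - 10 ≡ 5; y = λ·(4 - 5) - 4 ≡ 4. → (5, 4)
4P: (5, 4) + (6, 2). λ = (2 - 4)/(6 - 5) ≡ 5/1 mod 7. 1⁻¹ ≡ 1 (mod 7), so λ ≡ 5.
  x = λ² - 5 - 6 = 25 - 11 ≡ 0; y = λ·(5 - 0) - 4 ≡ 0. → (0, 0)
5P: (0, 0) + (6, 2). λ = (2 - 0)/(6 - 0) ≡ 2/6 mod 7. 6⁻¹ ≡ 6 (mod 7), so λ ≡ 5.
  x = λ² - 0 - 6 = 25 - 6 ≡ 5; y = λ·(0 - 5) - 0 ≡ 3. → (5, 3)
6P: (5, 3) + (6, 2). λ = (2 - 3)/(6 - 5) ≡ 6/1 mod 7. 1⁻¹ ≡ 1 (mod 7), so λ ≡ 6.
  x = λ² - 5 - 6 = 36 - 11 ≡ 4; y = λ·(5 - 4) - 3 ≡ 3. → (4, 3)
7P: (4, 3) + (6, 2). λ = (2 - 3)/(6 - 4) ≡ 6/2 mod 7. 2⁻¹ ≡ 4 (mod 7), so λ ≡ 3.
  x = λ² - 4 - 6 = 9 - 10 ≡ 6; y = λ·(4 - 6) - 3 ≡ 5. → (6, 5)
8P: (6, 5) + (6, 2): same x and y₁ ≡ -y₂, so the sum is the point at infinity.
8P = the point at infinity, so the order is 8.

8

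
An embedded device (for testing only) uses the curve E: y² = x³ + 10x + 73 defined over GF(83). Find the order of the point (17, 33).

9

2P: tangent at (17, 33): λ = (3·17² + 10)/(2·33) ≡ 47/66. 66⁻¹ ≡ 39 (mod 83), so λ ≡ 47·39 ≡ 7.
  x = λ² - 17 - 17 = 49 - 34 ≡ 15; y = λ·(17 - 15) - 33 ≡ 64. → (15, 64)
3P: (15, 64) + (17, 33). λ = (33 - 64)/(17 - 15) ≡ 52/2 mod 83. 2⁻¹ ≡ 42 (mod 83), so λ ≡ 26.
  x = λ² - 15 - 17 = 676 - 32 ≡ 63; y = λ·(15 - 63) - 64 ≡ 16. → (63, 16)
4P: (63, 16) + (17, 33). λ = (33 - 16)/(17 - 63) ≡ 17/37 mod 83. 37⁻¹ ≡ 9 (mod 83) since 37·9 = 333 ≡ 1, so λ ≡ 70.
  x = λ² - 63 - 17 = 4900 - 80 ≡ 6; y = λ·(63 - 6) - 16 ≡ 73. → (6, 73)
5P: (6, 73) + (17, 33). λ = (33 - 73)/(17 - 6) ≡ 43/11 mod 83. 11⁻¹ ≡ 68 (mod 83) since 11·68 = 748 ≡ 1, so λ ≡ 19.
  x = λ² - 6 - 17 = 361 - 23 ≡ 6; y = λ·(6 - 6) - 73 ≡ 10. → (6, 10)
6P: (6, 10) + (17, 33). λ = (33 - 10)/(17 - 6) ≡ 23/11 mod 83. 11⁻¹ ≡ 68 (mod 83), so λ ≡ 70.
  x = λ² - 6 - 17 = 4900 - 23 ≡ 63; y = λ·(6 - 63) - 10 ≡ 67. → (63, 67)
7P: (63, 67) + (17, 33). λ = (33 - 67)/(17 - 63) ≡ 49/37 mod 83. 37⁻¹ ≡ 9 (mod 83) since 37·9 = 333 ≡ 1, so λ ≡ 26.
  x = λ² - 63 - 17 = 676 - 80 ≡ 15; y = λ·(63 - 15) - 67 ≡ 19. → (15, 19)
8P: (15, 19) + (17, 33). λ = (33 - 19)/(17 - 15) ≡ 14/2 mod 83. 2⁻¹ ≡ 42 (mod 83), so λ ≡ 7.
  x = λ² - 15 - 17 = 49 - 32 ≡ 17; y = λ·(15 - 17) - 19 ≡ 50. → (17, 50)
9P: (17, 50) + (17, 33): same x and y₁ ≡ -y₂, so the sum is 𝒪.
9P = 𝒪, so the order is 9.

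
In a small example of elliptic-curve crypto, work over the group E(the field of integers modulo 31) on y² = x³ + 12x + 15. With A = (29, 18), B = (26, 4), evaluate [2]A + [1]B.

First 2A:
Repeated addition: build up to 2A.
2A: tangent at (29, 18): λ = (3·29² + 12)/(2·18) ≡ 24/5. 5⁻¹ ≡ 25 (mod 31), so λ ≡ 24·25 ≡ 11.
  x = λ² - 29 - 29 = 121 - 58 ≡ 1; y = λ·(29 - 1) - 18 ≡ 11. → (1, 11)
2A = (1, 11).
Finally 2A + B:
(1, 11) + (26, 4). λ = (4 - 11)/(26 - 1) ≡ 24/25 mod 31. 25⁻¹ ≡ 5 (mod 31), so λ ≡ 27.
  x = λ² - 1 - 26 = 729 - 27 ≡ 20; y = λ·(1 - 20) - 11 ≡ 3. → (20, 3)

(20, 3)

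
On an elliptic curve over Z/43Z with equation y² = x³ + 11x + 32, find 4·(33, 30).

(26, 36)

Write Q = (33, 30).
Double-and-add on 4 = (100)₂. Start with Q = (33, 30) for the leading 1-bit.
double: tangent at (33, 30): λ = (3·33² + 11)/(2·30) ≡ 10/17. 17⁻¹ ≡ 38 (mod 43), so λ ≡ 10·38 ≡ 36.
  x = λ² - 33 - 33 = 1296 - 66 ≡ 26; y = λ·(33 - 26) - 30 ≡ 7. → (26, 7)
double: tangent at (26, 7): λ = (3·26² + 11)/(2·7) ≡ 18/14. 14⁻¹ ≡ 40 (mod 43) since 14·40 = 560 ≡ 1, so λ ≡ 18·40 ≡ 32.
  x = λ² - 26 - 26 = 1024 - 52 ≡ 26; y = λ·(26 - 26) - 7 ≡ 36. → (26, 36)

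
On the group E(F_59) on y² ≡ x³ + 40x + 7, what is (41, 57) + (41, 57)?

tangent at (41, 57): λ = (3·41² + 40)/(2·57) ≡ 9/55. 55⁻¹ ≡ 44 (mod 59), so λ ≡ 9·44 ≡ 42.
  x = λ² - 41 - 41 = 1764 - 82 ≡ 30; y = λ·(41 - 30) - 57 ≡ 51. → (30, 51)

(30, 51)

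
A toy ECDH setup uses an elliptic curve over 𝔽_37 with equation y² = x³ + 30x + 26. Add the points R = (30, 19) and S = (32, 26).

(15, 15)

(30, 19) + (32, 26). λ = (26 - 19)/(32 - 30) ≡ 7/2 mod 37. 2⁻¹ ≡ 19 (mod 37), so λ ≡ 22.
  x = λ² - 30 - 32 = 484 - 62 ≡ 15; y = λ·(30 - 15) - 19 ≡ 15. → (15, 15)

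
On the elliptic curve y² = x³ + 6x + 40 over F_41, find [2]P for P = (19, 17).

tangent at (19, 17): λ = (3·19² + 6)/(2·17) ≡ 23/34. 34⁻¹ ≡ 35 (mod 41) since 34·35 = 1190 ≡ 1, so λ ≡ 23·35 ≡ 26.
  x = λ² - 19 - 19 = 676 - 38 ≡ 23; y = λ·(19 - 23) - 17 ≡ 2. → (23, 2)

(23, 2)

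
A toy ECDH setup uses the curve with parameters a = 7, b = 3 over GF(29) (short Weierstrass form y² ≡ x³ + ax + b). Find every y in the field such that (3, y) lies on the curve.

14, 15

x³ + 7x + 3 = 51 ≡ 22 (mod 29).
Square roots of 22 mod 29: 14 and 15 (since 14² = 196 ≡ 22).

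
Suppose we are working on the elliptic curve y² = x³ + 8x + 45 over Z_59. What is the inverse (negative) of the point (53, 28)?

-(53, 28) = (53, -28 mod 59) = (53, 31).

(53, 31)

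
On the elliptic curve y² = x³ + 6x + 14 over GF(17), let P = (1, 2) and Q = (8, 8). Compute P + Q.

(7, 5)

(1, 2) + (8, 8). λ = (8 - 2)/(8 - 1) ≡ 6/7 mod 17. 7⁻¹ ≡ 5 (mod 17), so λ ≡ 13.
  x = λ² - 1 - 8 = 169 - 9 ≡ 7; y = λ·(1 - 7) - 2 ≡ 5. → (7, 5)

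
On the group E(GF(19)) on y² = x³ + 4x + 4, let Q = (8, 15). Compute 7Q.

(6, 4)

Repeated addition: build up to 7Q.
2Q: tangent at (8, 15): λ = (3·8² + 4)/(2·15) ≡ 6/11. 11⁻¹ ≡ 7 (mod 19), so λ ≡ 6·7 ≡ 4.
  x = λ² - 8 - 8 = 16 - 16 ≡ 0; y = λ·(8 - 0) - 15 ≡ 17. → (0, 17)
3Q: (0, 17) + (8, 15). λ = (15 - 17)/(8 - 0) ≡ 17/8 mod 19. 8⁻¹ ≡ 12 (mod 19), so λ ≡ 14.
  x = λ² - 0 - 8 = 196 - 8 ≡ 17; y = λ·(0 - 17) - 17 ≡ 11. → (17, 11)
4Q: (17, 11) + (8, 15). λ = (15 - 11)/(8 - 17) ≡ 4/10 mod 19. 10⁻¹ ≡ 2 (mod 19) since 10·2 = 20 ≡ 1, so λ ≡ 8.
  x = λ² - 17 - 8 = 64 - 25 ≡ 1; y = λ·(17 - 1) - 11 ≡ 3. → (1, 3)
5Q: (1, 3) + (8, 15). λ = (15 - 3)/(8 - 1) ≡ 12/7 mod 19. 7⁻¹ ≡ 11 (mod 19) since 7·11 = 77 ≡ 1, so λ ≡ 18.
  x = λ² - 1 - 8 = 324 - 9 ≡ 11; y = λ·(1 - 11) - 3 ≡ 7. → (11, 7)
6Q: (11, 7) + (8, 15). λ = (15 - 7)/(8 - 11) ≡ 8/16 mod 19. 16⁻¹ ≡ 6 (mod 19), so λ ≡ 10.
  x = λ² - 11 - 8 = 100 - 19 ≡ 5; y = λ·(11 - 5) - 7 ≡ 15. → (5, 15)
7Q: (5, 15) + (8, 15). λ = (15 - 15)/(8 - 5) ≡ 0/3 mod 19. 3⁻¹ ≡ 13 (mod 19) since 3·13 = 39 ≡ 1, so λ ≡ 0.
  x = λ² - 5 - 8 = 0 - 13 ≡ 6; y = λ·(5 - 6) - 15 ≡ 4. → (6, 4)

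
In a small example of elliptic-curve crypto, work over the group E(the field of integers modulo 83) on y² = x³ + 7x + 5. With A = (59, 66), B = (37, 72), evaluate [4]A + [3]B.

(44, 16)

First 4A:
Double-and-add on 4 = (100)₂. Start with A = (59, 66) for the leading 1-bit.
double: tangent at (59, 66): λ = (3·59² + 7)/(2·66) ≡ 75/49. 49⁻¹ ≡ 61 (mod 83), so λ ≡ 75·61 ≡ 10.
  x = λ² - 59 - 59 = 100 - 118 ≡ 65; y = λ·(59 - 65) - 66 ≡ 40. → (65, 40)
double: tangent at (65, 40): λ = (3·65² + 7)/(2·40) ≡ 66/80. 80⁻¹ ≡ 55 (mod 83), so λ ≡ 66·55 ≡ 61.
  x = λ² - 65 - 65 = 3721 - 130 ≡ 22; y = λ·(65 - 22) - 40 ≡ 10. → (22, 10)
4A = (22, 10).
Next 3B:
Repeated addition: build up to 3B.
2B: tangent at (37, 72): λ = (3·37² + 7)/(2·72) ≡ 47/61. 61⁻¹ ≡ 49 (mod 83) since 61·49 = 2989 ≡ 1, so λ ≡ 47·49 ≡ 62.
  x = λ² - 37 - 37 = 3844 - 74 ≡ 35; y = λ·(37 - 35) - 72 ≡ 52. → (35, 52)
3B: (35, 52) + (37, 72). λ = (72 - 52)/(37 - 35) ≡ 20/2 mod 83. 2⁻¹ ≡ 42 (mod 83), so λ ≡ 10.
  x = λ² - 35 - 37 = 100 - 72 ≡ 28; y = λ·(35 - 28) - 52 ≡ 18. → (28, 18)
3B = (28, 18).
Finally 4A + 3B:
(22, 10) + (28, 18). λ = (18 - 10)/(28 - 22) ≡ 8/6 mod 83. 6⁻¹ ≡ 14 (mod 83) since 6·14 = 84 ≡ 1, so λ ≡ 29.
  x = λ² - 22 - 28 = 841 - 50 ≡ 44; y = λ·(22 - 44) - 10 ≡ 16. → (44, 16)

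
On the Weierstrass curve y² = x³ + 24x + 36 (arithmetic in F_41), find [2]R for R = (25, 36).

tangent at (25, 36): λ = (3·25² + 24)/(2·36) ≡ 13/31. 31⁻¹ ≡ 4 (mod 41), so λ ≡ 13·4 ≡ 11.
  x = λ² - 25 - 25 = 121 - 50 ≡ 30; y = λ·(25 - 30) - 36 ≡ 32. → (30, 32)

(30, 32)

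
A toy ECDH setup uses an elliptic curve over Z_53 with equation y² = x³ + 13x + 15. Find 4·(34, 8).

(9, 38)

Write P = (34, 8).
Repeated addition: build up to 4P.
2P: tangent at (34, 8): λ = (3·34² + 13)/(2·8) ≡ 36/16. 16⁻¹ ≡ 10 (mod 53), so λ ≡ 36·10 ≡ 42.
  x = λ² - 34 - 34 = 1764 - 68 ≡ 0; y = λ·(34 - 0) - 8 ≡ 42. → (0, 42)
3P: (0, 42) + (34, 8). λ = (8 - 42)/(34 - 0) ≡ 19/34 mod 53. 34⁻¹ ≡ 39 (mod 53), so λ ≡ 52.
  x = λ² - 0 - 34 = 2704 - 34 ≡ 20; y = λ·(0 - 20) - 42 ≡ 31. → (20, 31)
4P: (20, 31) + (34, 8). λ = (8 - 31)/(34 - 20) ≡ 30/14 mod 53. 14⁻¹ ≡ 19 (mod 53), so λ ≡ 40.
  x = λ² - 20 - 34 = 1600 - 54 ≡ 9; y = λ·(20 - 9) - 31 ≡ 38. → (9, 38)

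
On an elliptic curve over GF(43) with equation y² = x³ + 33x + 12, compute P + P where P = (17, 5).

(25, 6)

tangent at (17, 5): λ = (3·17² + 33)/(2·5) ≡ 40/10. 10⁻¹ ≡ 13 (mod 43), so λ ≡ 40·13 ≡ 4.
  x = λ² - 17 - 17 = 16 - 34 ≡ 25; y = λ·(17 - 25) - 5 ≡ 6. → (25, 6)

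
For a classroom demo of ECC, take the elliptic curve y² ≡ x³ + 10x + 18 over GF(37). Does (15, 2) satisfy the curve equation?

no

y² = 2² ≡ 4; x³ + 10x + 18 = 3543 ≡ 28 (mod 37). 4 ≠ 28.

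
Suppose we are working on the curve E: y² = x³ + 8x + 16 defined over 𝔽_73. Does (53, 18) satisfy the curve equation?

yes

y² = 18² ≡ 32; x³ + 8x + 16 = 149317 ≡ 32 (mod 73). 32 = 32.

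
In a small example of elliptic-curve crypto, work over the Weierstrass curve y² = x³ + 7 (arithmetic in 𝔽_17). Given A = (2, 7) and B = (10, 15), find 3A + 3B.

(8, 14)

First 3A:
Repeated addition: build up to 3A.
2A: tangent at (2, 7): λ = (3·2² + 0)/(2·7) ≡ 12/14. 14⁻¹ ≡ 11 (mod 17), so λ ≡ 12·11 ≡ 13.
  x = λ² - 2 - 2 = 169 - 4 ≡ 12; y = λ·(2 - 12) - 7 ≡ 16. → (12, 16)
3A: (12, 16) + (2, 7). λ = (7 - 16)/(2 - 12) ≡ 8/7 mod 17. 7⁻¹ ≡ 5 (mod 17) since 7·5 = 35 ≡ 1, so λ ≡ 6.
  x = λ² - 12 - 2 = 36 - 14 ≡ 5; y = λ·(12 - 5) - 16 ≡ 9. → (5, 9)
3A = (5, 9).
Next 3B:
Repeated addition: build up to 3B.
2B: tangent at (10, 15): λ = (3·10² + 0)/(2·15) ≡ 11/13. 13⁻¹ ≡ 4 (mod 17) since 13·4 = 52 ≡ 1, so λ ≡ 11·4 ≡ 10.
  x = λ² - 10 - 10 = 100 - 20 ≡ 12; y = λ·(10 - 12) - 15 ≡ 16. → (12, 16)
3B: (12, 16) + (10, 15). λ = (15 - 16)/(10 - 12) ≡ 16/15 mod 17. 15⁻¹ ≡ 8 (mod 17), so λ ≡ 9.
  x = λ² - 12 - 10 = 81 - 22 ≡ 8; y = λ·(12 - 8) - 16 ≡ 3. → (8, 3)
3B = (8, 3).
Finally 3A + 3B:
(5, 9) + (8, 3). λ = (3 - 9)/(8 - 5) ≡ 11/3 mod 17. 3⁻¹ ≡ 6 (mod 17) since 3·6 = 18 ≡ 1, so λ ≡ 15.
  x = λ² - 5 - 8 = 225 - 13 ≡ 8; y = λ·(5 - 8) - 9 ≡ 14. → (8, 14)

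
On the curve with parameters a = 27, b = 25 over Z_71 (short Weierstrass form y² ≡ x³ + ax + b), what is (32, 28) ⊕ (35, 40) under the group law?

(32, 28) + (35, 40). λ = (40 - 28)/(35 - 32) ≡ 12/3 mod 71. 3⁻¹ ≡ 24 (mod 71), so λ ≡ 4.
  x = λ² - 32 - 35 = 16 - 67 ≡ 20; y = λ·(32 - 20) - 28 ≡ 20. → (20, 20)

(20, 20)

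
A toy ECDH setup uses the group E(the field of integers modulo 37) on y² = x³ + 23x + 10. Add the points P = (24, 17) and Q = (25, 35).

(16, 16)

(24, 17) + (25, 35). λ = (35 - 17)/(25 - 24) ≡ 18/1 mod 37. 1⁻¹ ≡ 1 (mod 37), so λ ≡ 18.
  x = λ² - 24 - 25 = 324 - 49 ≡ 16; y = λ·(24 - 16) - 17 ≡ 16. → (16, 16)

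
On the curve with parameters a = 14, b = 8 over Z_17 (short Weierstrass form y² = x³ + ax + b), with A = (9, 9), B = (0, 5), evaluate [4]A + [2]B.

First 4A:
Repeated addition: build up to 4A.
2A: tangent at (9, 9): λ = (3·9² + 14)/(2·9) ≡ 2/1. 1⁻¹ ≡ 1 (mod 17) since 1·1 = 1 ≡ 1, so λ ≡ 2·1 ≡ 2.
  x = λ² - 9 - 9 = 4 - 18 ≡ 3; y = λ·(9 - 3) - 9 ≡ 3. → (3, 3)
3A: (3, 3) + (9, 9). λ = (9 - 3)/(9 - 3) ≡ 6/6 mod 17. 6⁻¹ ≡ 3 (mod 17) since 6·3 = 18 ≡ 1, so λ ≡ 1.
  x = λ² - 3 - 9 = 1 - 12 ≡ 6; y = λ·(3 - 6) - 3 ≡ 11. → (6, 11)
4A: (6, 11) + (9, 9). λ = (9 - 11)/(9 - 6) ≡ 15/3 mod 17. 3⁻¹ ≡ 6 (mod 17) since 3·6 = 18 ≡ 1, so λ ≡ 5.
  x = λ² - 6 - 9 = 25 - 15 ≡ 10; y = λ·(6 - 10) - 11 ≡ 3. → (10, 3)
4A = (10, 3).
Next 2B:
Repeated addition: build up to 2B.
2B: tangent at (0, 5): λ = (3·0² + 14)/(2·5) ≡ 14/10. 10⁻¹ ≡ 12 (mod 17), so λ ≡ 14·12 ≡ 15.
  x = λ² - 0 - 0 = 225 - 0 ≡ 4; y = λ·(0 - 4) - 5 ≡ 3. → (4, 3)
2B = (4, 3).
Finally 4A + 2B:
(10, 3) + (4, 3). λ = (3 - 3)/(4 - 10) ≡ 0/11 mod 17. 11⁻¹ ≡ 14 (mod 17) since 11·14 = 154 ≡ 1, so λ ≡ 0.
  x = λ² - 10 - 4 = 0 - 14 ≡ 3; y = λ·(10 - 3) - 3 ≡ 14. → (3, 14)

(3, 14)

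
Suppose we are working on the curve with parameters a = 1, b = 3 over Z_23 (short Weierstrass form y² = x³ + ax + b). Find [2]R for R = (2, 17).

(5, 15)

tangent at (2, 17): λ = (3·2² + 1)/(2·17) ≡ 13/11. 11⁻¹ ≡ 21 (mod 23) since 11·21 = 231 ≡ 1, so λ ≡ 13·21 ≡ 20.
  x = λ² - 2 - 2 = 400 - 4 ≡ 5; y = λ·(2 - 5) - 17 ≡ 15. → (5, 15)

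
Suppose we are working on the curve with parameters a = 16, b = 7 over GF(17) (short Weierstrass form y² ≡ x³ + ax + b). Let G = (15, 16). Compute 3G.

(5, 12)

Repeated addition: build up to 3G.
2G: tangent at (15, 16): λ = (3·15² + 16)/(2·16) ≡ 11/15. 15⁻¹ ≡ 8 (mod 17) since 15·8 = 120 ≡ 1, so λ ≡ 11·8 ≡ 3.
  x = λ² - 15 - 15 = 9 - 30 ≡ 13; y = λ·(15 - 13) - 16 ≡ 7. → (13, 7)
3G: (13, 7) + (15, 16). λ = (16 - 7)/(15 - 13) ≡ 9/2 mod 17. 2⁻¹ ≡ 9 (mod 17), so λ ≡ 13.
  x = λ² - 13 - 15 = 169 - 28 ≡ 5; y = λ·(13 - 5) - 7 ≡ 12. → (5, 12)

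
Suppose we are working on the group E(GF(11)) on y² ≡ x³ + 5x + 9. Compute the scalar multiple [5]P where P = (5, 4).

(10, 6)

Repeated addition: build up to 5P.
2P: tangent at (5, 4): λ = (3·5² + 5)/(2·4) ≡ 3/8. 8⁻¹ ≡ 7 (mod 11) since 8·7 = 56 ≡ 1, so λ ≡ 3·7 ≡ 10.
  x = λ² - 5 - 5 = 100 - 10 ≡ 2; y = λ·(5 - 2) - 4 ≡ 4. → (2, 4)
3P: (2, 4) + (5, 4). λ = (4 - 4)/(5 - 2) ≡ 0/3 mod 11. 3⁻¹ ≡ 4 (mod 11) since 3·4 = 12 ≡ 1, so λ ≡ 0.
  x = λ² - 2 - 5 = 0 - 7 ≡ 4; y = λ·(2 - 4) - 4 ≡ 7. → (4, 7)
4P: (4, 7) + (5, 4). λ = (4 - 7)/(5 - 4) ≡ 8/1 mod 11. 1⁻¹ ≡ 1 (mod 11) since 1·1 = 1 ≡ 1, so λ ≡ 8.
  x = λ² - 4 - 5 = 64 - 9 ≡ 0; y = λ·(4 - 0) - 7 ≡ 3. → (0, 3)
5P: (0, 3) + (5, 4). λ = (4 - 3)/(5 - 0) ≡ 1/5 mod 11. 5⁻¹ ≡ 9 (mod 11), so λ ≡ 9.
  x = λ² - 0 - 5 = 81 - 5 ≡ 10; y = λ·(0 - 10) - 3 ≡ 6. → (10, 6)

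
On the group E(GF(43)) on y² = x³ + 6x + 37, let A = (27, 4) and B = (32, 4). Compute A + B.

(27, 4) + (32, 4). λ = (4 - 4)/(32 - 27) ≡ 0/5 mod 43. 5⁻¹ ≡ 26 (mod 43), so λ ≡ 0.
  x = λ² - 27 - 32 = 0 - 59 ≡ 27; y = λ·(27 - 27) - 4 ≡ 39. → (27, 39)

(27, 39)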